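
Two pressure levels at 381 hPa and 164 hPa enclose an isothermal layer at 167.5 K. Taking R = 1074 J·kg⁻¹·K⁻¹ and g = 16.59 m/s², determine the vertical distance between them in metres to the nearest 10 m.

Hypsometric equation: Δz = (R T̄/g) ln(P₁/P₂).
R T̄/g = 1074 × 167.5 / 16.59 = 10844 m.
ln(381/164) = ln(2.3232) = 0.84295.
Δz = 10844 × 0.84295 = 9140.9 m.

Δz ≈ 9140 m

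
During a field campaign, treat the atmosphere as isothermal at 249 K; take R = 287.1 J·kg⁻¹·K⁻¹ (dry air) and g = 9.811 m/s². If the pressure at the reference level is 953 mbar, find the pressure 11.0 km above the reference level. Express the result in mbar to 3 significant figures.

P ≈ 211 mbar

Scale height: H = RT/g = 287.1 × 249 / 9.811 = 7286.5 m.
Barometric formula: P = P₀ exp(−z/H).
z/H = 11000/7286.5 = 1.5096; exp(−1.5096) = 0.22100.
P = 953 × 0.22100 = 210.61 mbar.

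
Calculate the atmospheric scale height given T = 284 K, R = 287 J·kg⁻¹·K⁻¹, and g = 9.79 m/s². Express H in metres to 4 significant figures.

The scale height of an isothermal atmosphere is H = RT/g.
H = 287 × 284 / 9.79 = 81508/9.79 = 8325.6 m.

H ≈ 8326 m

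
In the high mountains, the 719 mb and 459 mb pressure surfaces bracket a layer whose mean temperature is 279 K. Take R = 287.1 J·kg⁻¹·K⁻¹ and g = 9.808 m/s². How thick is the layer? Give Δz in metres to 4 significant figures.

Δz ≈ 3665 m

Hypsometric equation: Δz = (R T̄/g) ln(P₁/P₂).
R T̄/g = 287.1 × 279 / 9.808 = 8166.9 m.
ln(719/459) = ln(1.5664) = 0.44878.
Δz = 8166.9 × 0.44878 = 3665.1 m.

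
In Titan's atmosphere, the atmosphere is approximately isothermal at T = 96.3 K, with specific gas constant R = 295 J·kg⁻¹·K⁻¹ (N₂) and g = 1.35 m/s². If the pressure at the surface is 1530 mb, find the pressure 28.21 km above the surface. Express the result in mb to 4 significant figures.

Scale height: H = RT/g = 295 × 96.3 / 1.35 = 21043 m.
Barometric formula: P = P₀ exp(−z/H).
z/H = 28210/21043 = 1.3406; exp(−1.3406) = 0.26169.
P = 1530 × 0.26169 = 400.39 mb.

P ≈ 400.4 mb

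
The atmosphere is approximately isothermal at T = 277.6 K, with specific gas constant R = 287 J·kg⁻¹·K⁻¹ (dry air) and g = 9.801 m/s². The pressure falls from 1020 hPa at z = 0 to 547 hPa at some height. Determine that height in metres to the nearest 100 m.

z ≈ 5100 m

Scale height: H = RT/g = 287 × 277.6 / 9.801 = 8128.9 m.
Invert the barometric formula: z = H ln(P₀/P).
P₀/P = 1020/547 = 1.8647; ln(1.8647) = 0.62310.
z = 8128.9 × 0.62310 = 5065.1 m.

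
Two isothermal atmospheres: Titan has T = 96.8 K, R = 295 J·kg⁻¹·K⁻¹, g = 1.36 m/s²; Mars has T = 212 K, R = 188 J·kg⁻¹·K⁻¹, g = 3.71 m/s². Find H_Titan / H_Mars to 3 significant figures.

H = RT/g for each body.
H_Titan = 295 × 96.8 / 1.36 = 20997 m.
H_Mars = 188 × 212 / 3.71 = 10743 m.
H_Titan/H_Mars = 20997/10743 = 1.9545.

H_Titan/H_Mars ≈ 1.95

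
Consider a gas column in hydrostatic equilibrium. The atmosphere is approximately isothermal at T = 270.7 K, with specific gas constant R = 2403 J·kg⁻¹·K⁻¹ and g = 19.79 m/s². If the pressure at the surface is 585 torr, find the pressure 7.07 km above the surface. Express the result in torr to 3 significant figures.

P ≈ 472 torr

Scale height: H = RT/g = 2403 × 270.7 / 19.79 = 32870 m.
Barometric formula: P = P₀ exp(−z/H).
z/H = 7070.0/32870 = 0.21509; exp(−0.21509) = 0.80647.
P = 585 × 0.80647 = 471.78 torr.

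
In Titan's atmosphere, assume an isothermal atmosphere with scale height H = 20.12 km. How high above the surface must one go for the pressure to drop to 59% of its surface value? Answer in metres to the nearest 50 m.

z ≈ 10600 m

Set P/P₀ = exp(−z/H) = 0.59, so z = −H ln(0.59).
−ln(0.59) = 0.52763; z = 20120 × 0.52763 = 10616 m.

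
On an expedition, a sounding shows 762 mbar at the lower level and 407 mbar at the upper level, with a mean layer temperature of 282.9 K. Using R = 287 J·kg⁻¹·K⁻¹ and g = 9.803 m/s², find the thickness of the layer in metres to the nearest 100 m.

Hypsometric equation: Δz = (R T̄/g) ln(P₁/P₂).
R T̄/g = 287 × 282.9 / 9.803 = 8282.4 m.
ln(762/407) = ln(1.8722) = 0.62711.
Δz = 8282.4 × 0.62711 = 5194.0 m.

Δz ≈ 5200 m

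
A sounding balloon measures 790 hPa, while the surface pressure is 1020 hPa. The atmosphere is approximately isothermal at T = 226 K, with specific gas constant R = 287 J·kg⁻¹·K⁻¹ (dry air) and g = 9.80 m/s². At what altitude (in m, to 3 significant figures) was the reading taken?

z ≈ 1690 m

Scale height: H = RT/g = 287 × 226 / 9.80 = 6618.6 m.
Invert the barometric formula: z = H ln(P₀/P).
P₀/P = 1020/790 = 1.2911; ln(1.2911) = 0.25549.
z = 6618.6 × 0.25549 = 1691.0 m.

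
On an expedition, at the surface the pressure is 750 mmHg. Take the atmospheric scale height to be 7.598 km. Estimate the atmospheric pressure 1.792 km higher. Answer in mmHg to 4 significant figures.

Barometric formula: P = P₀ exp(−z/H).
z/H = 1792.0/7598.0 = 0.23585; exp(−0.23585) = 0.78990.
P = 750 × 0.78990 = 592.43 mmHg.

P ≈ 592.4 mmHg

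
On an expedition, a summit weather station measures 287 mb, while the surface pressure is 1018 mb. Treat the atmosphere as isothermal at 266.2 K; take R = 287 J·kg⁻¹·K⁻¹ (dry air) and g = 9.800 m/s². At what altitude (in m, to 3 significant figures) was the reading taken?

z ≈ 9870 m

Scale height: H = RT/g = 287 × 266.2 / 9.800 = 7795.9 m.
Invert the barometric formula: z = H ln(P₀/P).
P₀/P = 1018/287 = 3.5470; ln(3.5470) = 1.2661.
z = 7795.9 × 1.2661 = 9870.4 m.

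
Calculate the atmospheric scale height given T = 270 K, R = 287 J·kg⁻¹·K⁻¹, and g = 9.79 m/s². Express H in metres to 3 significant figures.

The scale height of an isothermal atmosphere is H = RT/g.
H = 287 × 270 / 9.79 = 77490/9.79 = 7915.2 m.

H ≈ 7920 m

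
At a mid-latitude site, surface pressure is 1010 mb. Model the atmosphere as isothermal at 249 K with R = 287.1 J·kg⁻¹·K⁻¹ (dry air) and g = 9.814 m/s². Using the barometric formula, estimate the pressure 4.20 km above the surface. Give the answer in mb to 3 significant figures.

P ≈ 567 mb

Scale height: H = RT/g = 287.1 × 249 / 9.814 = 7284.3 m.
Barometric formula: P = P₀ exp(−z/H).
z/H = 4200.0/7284.3 = 0.57658; exp(−0.57658) = 0.56182.
P = 1010 × 0.56182 = 567.44 mb.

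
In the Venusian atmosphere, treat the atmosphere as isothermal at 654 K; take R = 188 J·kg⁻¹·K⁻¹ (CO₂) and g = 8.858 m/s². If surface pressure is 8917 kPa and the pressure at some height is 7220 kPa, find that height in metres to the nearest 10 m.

Scale height: H = RT/g = 188 × 654 / 8.858 = 13880 m.
Invert the barometric formula: z = H ln(P₀/P).
P₀/P = 8917/7220 = 1.2350; ln(1.2350) = 0.21107.
z = 13880 × 0.21107 = 2929.7 m.

z ≈ 2930 m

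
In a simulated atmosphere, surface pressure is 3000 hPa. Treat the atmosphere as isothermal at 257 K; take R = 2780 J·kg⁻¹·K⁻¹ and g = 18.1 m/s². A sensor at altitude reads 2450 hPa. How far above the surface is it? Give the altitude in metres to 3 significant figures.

z ≈ 7990 m

Scale height: H = RT/g = 2780 × 257 / 18.1 = 39473 m.
Invert the barometric formula: z = H ln(P₀/P).
P₀/P = 3000/2450 = 1.2245; ln(1.2245) = 0.20253.
z = 39473 × 0.20253 = 7994.5 m.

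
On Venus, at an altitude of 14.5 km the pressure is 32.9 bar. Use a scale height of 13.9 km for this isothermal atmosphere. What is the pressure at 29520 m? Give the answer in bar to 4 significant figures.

P ≈ 11.17 bar

Between two levels, P₂ = P₁ exp(−Δz/H) with Δz = z₂ − z₁.
Δz = 29520 − 14500 = 15020 m; Δz/H = 15020/13900 = 1.0806.
P₂ = 32.9 × exp(−1.0806) = 32.9 × 0.33939 = 11.166 bar.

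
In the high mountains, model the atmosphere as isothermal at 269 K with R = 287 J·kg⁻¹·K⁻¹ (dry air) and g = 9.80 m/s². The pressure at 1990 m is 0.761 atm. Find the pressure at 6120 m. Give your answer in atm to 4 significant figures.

P ≈ 0.4505 atm

Scale height: H = RT/g = 287 × 269 / 9.80 = 7877.9 m.
Between two levels, P₂ = P₁ exp(−Δz/H) with Δz = z₂ − z₁.
Δz = 6120.0 − 1990.0 = 4130.0 m; Δz/H = 4130.0/7877.9 = 0.52425.
P₂ = 0.761 × exp(−0.52425) = 0.761 × 0.59200 = 0.45051 atm.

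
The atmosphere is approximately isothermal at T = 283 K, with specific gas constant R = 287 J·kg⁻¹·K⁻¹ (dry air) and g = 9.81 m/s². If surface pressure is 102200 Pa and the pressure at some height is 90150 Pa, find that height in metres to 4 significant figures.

z ≈ 1039 m

Scale height: H = RT/g = 287 × 283 / 9.81 = 8279.4 m.
Invert the barometric formula: z = H ln(P₀/P).
P₀/P = 102200/90150 = 1.1337; ln(1.1337) = 0.12549.
z = 8279.4 × 0.12549 = 1039.0 m.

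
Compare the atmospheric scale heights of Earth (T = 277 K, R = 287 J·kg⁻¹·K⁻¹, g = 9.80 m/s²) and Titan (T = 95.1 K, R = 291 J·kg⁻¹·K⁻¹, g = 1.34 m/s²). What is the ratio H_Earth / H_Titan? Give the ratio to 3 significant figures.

H_Earth/H_Titan ≈ 0.393

H = RT/g for each body.
H_Earth = 287 × 277 / 9.80 = 8112.1 m.
H_Titan = 291 × 95.1 / 1.34 = 20652 m.
H_Earth/H_Titan = 8112.1/20652 = 0.39280.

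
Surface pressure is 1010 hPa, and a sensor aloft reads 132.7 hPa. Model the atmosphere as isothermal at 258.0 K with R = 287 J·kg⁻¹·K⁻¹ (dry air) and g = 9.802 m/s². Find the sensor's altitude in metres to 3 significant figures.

Scale height: H = RT/g = 287 × 258.0 / 9.802 = 7554.2 m.
Invert the barometric formula: z = H ln(P₀/P).
P₀/P = 1010/132.7 = 7.6112; ln(7.6112) = 2.0296.
z = 7554.2 × 2.0296 = 15332 m.

z ≈ 15300 m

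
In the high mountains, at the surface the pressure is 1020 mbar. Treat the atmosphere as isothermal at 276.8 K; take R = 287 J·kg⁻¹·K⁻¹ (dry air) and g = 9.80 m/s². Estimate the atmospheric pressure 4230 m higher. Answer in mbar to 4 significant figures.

P ≈ 605.3 mbar

Scale height: H = RT/g = 287 × 276.8 / 9.80 = 8106.3 m.
Barometric formula: P = P₀ exp(−z/H).
z/H = 4230.0/8106.3 = 0.52182; exp(−0.52182) = 0.59344.
P = 1020 × 0.59344 = 605.31 mbar.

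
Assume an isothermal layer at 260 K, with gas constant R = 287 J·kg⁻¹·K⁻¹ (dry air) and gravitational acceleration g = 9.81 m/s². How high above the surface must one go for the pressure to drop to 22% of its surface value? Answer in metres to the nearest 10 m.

z ≈ 11520 m

Scale height: H = RT/g = 287 × 260 / 9.81 = 7606.5 m.
Set P/P₀ = exp(−z/H) = 0.22, so z = −H ln(0.22).
−ln(0.22) = 1.5141; z = 7606.5 × 1.5141 = 11517 m.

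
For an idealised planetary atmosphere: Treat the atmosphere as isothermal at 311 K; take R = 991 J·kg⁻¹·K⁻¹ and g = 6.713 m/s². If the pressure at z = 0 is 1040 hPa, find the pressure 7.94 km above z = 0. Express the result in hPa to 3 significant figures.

P ≈ 875 hPa

Scale height: H = RT/g = 991 × 311 / 6.713 = 45911 m.
Barometric formula: P = P₀ exp(−z/H).
z/H = 7940.0/45911 = 0.17294; exp(−0.17294) = 0.84119.
P = 1040 × 0.84119 = 874.84 hPa.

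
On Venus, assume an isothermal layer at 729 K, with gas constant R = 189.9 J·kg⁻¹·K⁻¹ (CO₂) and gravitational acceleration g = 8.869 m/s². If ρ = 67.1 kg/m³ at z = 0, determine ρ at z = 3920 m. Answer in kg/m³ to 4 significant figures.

ρ ≈ 52.20 kg/m³

Scale height: H = RT/g = 189.9 × 729 / 8.869 = 15609 m.
In an isothermal atmosphere, density decays like pressure: ρ = ρ₀ exp(−z/H).
z/H = 3920.0/15609 = 0.25114; exp(−0.25114) = 0.77791.
ρ = 67.1 × 0.77791 = 52.198 kg/m³.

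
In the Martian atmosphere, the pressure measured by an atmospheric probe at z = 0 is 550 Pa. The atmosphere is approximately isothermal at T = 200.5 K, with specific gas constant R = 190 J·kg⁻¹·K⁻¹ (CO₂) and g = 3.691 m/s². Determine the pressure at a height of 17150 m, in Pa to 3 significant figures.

P ≈ 104 Pa

Scale height: H = RT/g = 190 × 200.5 / 3.691 = 10321 m.
Barometric formula: P = P₀ exp(−z/H).
z/H = 17150/10321 = 1.6617; exp(−1.6617) = 0.18982.
P = 550 × 0.18982 = 104.40 Pa.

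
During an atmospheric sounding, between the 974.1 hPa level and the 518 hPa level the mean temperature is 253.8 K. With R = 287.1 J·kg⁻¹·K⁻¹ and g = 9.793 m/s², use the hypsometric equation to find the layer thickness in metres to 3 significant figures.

Hypsometric equation: Δz = (R T̄/g) ln(P₁/P₂).
R T̄/g = 287.1 × 253.8 / 9.793 = 7440.6 m.
ln(974.1/518) = ln(1.8805) = 0.63154.
Δz = 7440.6 × 0.63154 = 4699.0 m.

Δz ≈ 4700 m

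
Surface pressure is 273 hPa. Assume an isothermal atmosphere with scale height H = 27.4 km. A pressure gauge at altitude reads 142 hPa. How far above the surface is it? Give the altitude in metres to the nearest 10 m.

Invert the barometric formula: z = H ln(P₀/P).
P₀/P = 273/142 = 1.9225; ln(1.9225) = 0.65363.
z = 27400 × 0.65363 = 17909 m.

z ≈ 17910 m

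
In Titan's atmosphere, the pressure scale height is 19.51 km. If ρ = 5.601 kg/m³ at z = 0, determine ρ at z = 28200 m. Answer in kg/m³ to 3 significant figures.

ρ ≈ 1.32 kg/m³

In an isothermal atmosphere, density decays like pressure: ρ = ρ₀ exp(−z/H).
z/H = 28200/19510 = 1.4454; exp(−1.4454) = 0.23565.
ρ = 5.601 × 0.23565 = 1.3199 kg/m³.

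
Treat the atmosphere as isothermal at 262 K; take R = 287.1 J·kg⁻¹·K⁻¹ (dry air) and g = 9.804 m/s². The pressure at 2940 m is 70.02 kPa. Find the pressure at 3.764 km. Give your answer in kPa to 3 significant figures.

Scale height: H = RT/g = 287.1 × 262 / 9.804 = 7672.4 m.
Between two levels, P₂ = P₁ exp(−Δz/H) with Δz = z₂ − z₁.
Δz = 3764.0 − 2940.0 = 824.00 m; Δz/H = 824.00/7672.4 = 0.10740.
P₂ = 70.02 × exp(−0.10740) = 70.02 × 0.89817 = 62.890 kPa.

P ≈ 62.9 kPa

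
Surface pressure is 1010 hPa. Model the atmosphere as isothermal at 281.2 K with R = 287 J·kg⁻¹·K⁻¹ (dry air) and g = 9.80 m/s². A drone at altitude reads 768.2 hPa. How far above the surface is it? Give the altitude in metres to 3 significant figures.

Scale height: H = RT/g = 287 × 281.2 / 9.80 = 8235.1 m.
Invert the barometric formula: z = H ln(P₀/P).
P₀/P = 1010/768.2 = 1.3148; ln(1.3148) = 0.27368.
z = 8235.1 × 0.27368 = 2253.8 m.

z ≈ 2250 m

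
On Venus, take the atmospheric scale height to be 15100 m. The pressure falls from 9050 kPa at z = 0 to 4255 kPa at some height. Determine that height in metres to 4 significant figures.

z ≈ 11400 m

Invert the barometric formula: z = H ln(P₀/P).
P₀/P = 9050/4255 = 2.1269; ln(2.1269) = 0.75467.
z = 15100 × 0.75467 = 11396 m.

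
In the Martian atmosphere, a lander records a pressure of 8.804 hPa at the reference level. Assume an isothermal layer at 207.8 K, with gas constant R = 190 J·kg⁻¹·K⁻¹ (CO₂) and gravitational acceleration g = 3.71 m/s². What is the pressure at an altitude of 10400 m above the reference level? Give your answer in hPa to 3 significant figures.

P ≈ 3.31 hPa

Scale height: H = RT/g = 190 × 207.8 / 3.71 = 10642 m.
Barometric formula: P = P₀ exp(−z/H).
z/H = 10400/10642 = 0.97726; exp(−0.97726) = 0.37634.
P = 8.804 × 0.37634 = 3.3133 hPa.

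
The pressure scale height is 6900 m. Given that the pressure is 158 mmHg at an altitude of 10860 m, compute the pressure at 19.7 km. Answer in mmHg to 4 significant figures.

Between two levels, P₂ = P₁ exp(−Δz/H) with Δz = z₂ − z₁.
Δz = 19700 − 10860 = 8840.0 m; Δz/H = 8840.0/6900.0 = 1.2812.
P₂ = 158 × exp(−1.2812) = 158 × 0.27770 = 43.877 mmHg.

P ≈ 43.88 mmHg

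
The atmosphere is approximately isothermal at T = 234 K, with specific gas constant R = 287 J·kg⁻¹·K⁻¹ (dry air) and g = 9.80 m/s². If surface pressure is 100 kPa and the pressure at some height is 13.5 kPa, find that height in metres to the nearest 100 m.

z ≈ 13700 m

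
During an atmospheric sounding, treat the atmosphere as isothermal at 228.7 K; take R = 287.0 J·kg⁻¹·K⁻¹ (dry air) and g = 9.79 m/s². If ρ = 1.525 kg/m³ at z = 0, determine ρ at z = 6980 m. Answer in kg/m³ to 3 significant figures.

Scale height: H = RT/g = 287.0 × 228.7 / 9.79 = 6704.5 m.
In an isothermal atmosphere, density decays like pressure: ρ = ρ₀ exp(−z/H).
z/H = 6980.0/6704.5 = 1.0411; exp(−1.0411) = 0.35307.
ρ = 1.525 × 0.35307 = 0.53843 kg/m³.

ρ ≈ 0.538 kg/m³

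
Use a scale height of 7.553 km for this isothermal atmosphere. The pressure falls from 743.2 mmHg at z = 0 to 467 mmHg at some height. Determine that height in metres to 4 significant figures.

z ≈ 3509 m

Invert the barometric formula: z = H ln(P₀/P).
P₀/P = 743.2/467 = 1.5914; ln(1.5914) = 0.46461.
z = 7553.0 × 0.46461 = 3509.2 m.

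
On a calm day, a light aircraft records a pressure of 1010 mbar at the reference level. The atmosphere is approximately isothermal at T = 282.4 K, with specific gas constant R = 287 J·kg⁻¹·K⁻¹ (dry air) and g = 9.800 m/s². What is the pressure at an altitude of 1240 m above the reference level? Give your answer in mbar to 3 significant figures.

Scale height: H = RT/g = 287 × 282.4 / 9.800 = 8270.3 m.
Barometric formula: P = P₀ exp(−z/H).
z/H = 1240.0/8270.3 = 0.14993; exp(−0.14993) = 0.86077.
P = 1010 × 0.86077 = 869.38 mbar.

P ≈ 869 mbar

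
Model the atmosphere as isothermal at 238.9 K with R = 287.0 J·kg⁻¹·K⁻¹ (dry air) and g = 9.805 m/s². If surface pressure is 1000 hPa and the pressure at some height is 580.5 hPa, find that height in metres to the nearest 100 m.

z ≈ 3800 m

Scale height: H = RT/g = 287.0 × 238.9 / 9.805 = 6992.8 m.
Invert the barometric formula: z = H ln(P₀/P).
P₀/P = 1000/580.5 = 1.7227; ln(1.7227) = 0.54389.
z = 6992.8 × 0.54389 = 3803.3 m.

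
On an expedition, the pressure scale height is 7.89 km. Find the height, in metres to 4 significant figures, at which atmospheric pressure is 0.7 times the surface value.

Set P/P₀ = exp(−z/H) = 0.7, so z = −H ln(0.7).
−ln(0.7) = 0.35667; z = 7890.0 × 0.35667 = 2814.1 m.

z ≈ 2814 m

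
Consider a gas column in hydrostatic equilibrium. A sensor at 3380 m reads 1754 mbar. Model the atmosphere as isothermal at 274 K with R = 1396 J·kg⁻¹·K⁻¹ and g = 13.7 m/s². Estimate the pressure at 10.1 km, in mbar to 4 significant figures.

P ≈ 1379 mbar

Scale height: H = RT/g = 1396 × 274 / 13.7 = 27920 m.
Between two levels, P₂ = P₁ exp(−Δz/H) with Δz = z₂ − z₁.
Δz = 10100 − 3380.0 = 6720.0 m; Δz/H = 6720.0/27920 = 0.24069.
P₂ = 1754 × exp(−0.24069) = 1754 × 0.78609 = 1378.8 mbar.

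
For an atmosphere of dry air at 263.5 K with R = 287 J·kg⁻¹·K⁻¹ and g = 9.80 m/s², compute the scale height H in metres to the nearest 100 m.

H ≈ 7700 m

The scale height of an isothermal atmosphere is H = RT/g.
H = 287 × 263.5 / 9.80 = 75624/9.80 = 7716.7 m.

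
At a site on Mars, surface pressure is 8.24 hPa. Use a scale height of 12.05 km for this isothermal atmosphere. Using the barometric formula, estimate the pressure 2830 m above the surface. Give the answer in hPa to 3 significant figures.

P ≈ 6.52 hPa

Barometric formula: P = P₀ exp(−z/H).
z/H = 2830.0/12050 = 0.23485; exp(−0.23485) = 0.79069.
P = 8.24 × 0.79069 = 6.5153 hPa.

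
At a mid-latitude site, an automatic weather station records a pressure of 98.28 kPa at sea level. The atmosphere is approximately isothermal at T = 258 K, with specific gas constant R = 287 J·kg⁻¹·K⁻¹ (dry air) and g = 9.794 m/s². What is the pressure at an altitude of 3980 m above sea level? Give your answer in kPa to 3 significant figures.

P ≈ 58.1 kPa

Scale height: H = RT/g = 287 × 258 / 9.794 = 7560.3 m.
Barometric formula: P = P₀ exp(−z/H).
z/H = 3980.0/7560.3 = 0.52643; exp(−0.52643) = 0.59071.
P = 98.28 × 0.59071 = 58.055 kPa.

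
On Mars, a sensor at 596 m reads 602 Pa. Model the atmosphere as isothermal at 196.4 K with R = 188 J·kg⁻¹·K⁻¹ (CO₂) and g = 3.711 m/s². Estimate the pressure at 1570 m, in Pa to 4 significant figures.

P ≈ 545.9 Pa

Scale height: H = RT/g = 188 × 196.4 / 3.711 = 9949.7 m.
Between two levels, P₂ = P₁ exp(−Δz/H) with Δz = z₂ − z₁.
Δz = 1570.0 − 596.00 = 974.00 m; Δz/H = 974.00/9949.7 = 0.097892.
P₂ = 602 × exp(−0.097892) = 602 × 0.90675 = 545.86 Pa.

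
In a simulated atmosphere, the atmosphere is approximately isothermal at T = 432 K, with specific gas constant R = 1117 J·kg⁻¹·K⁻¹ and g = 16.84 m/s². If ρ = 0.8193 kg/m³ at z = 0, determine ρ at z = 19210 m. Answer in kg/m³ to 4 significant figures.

ρ ≈ 0.4191 kg/m³

Scale height: H = RT/g = 1117 × 432 / 16.84 = 28655 m.
In an isothermal atmosphere, density decays like pressure: ρ = ρ₀ exp(−z/H).
z/H = 19210/28655 = 0.67039; exp(−0.67039) = 0.51151.
ρ = 0.8193 × 0.51151 = 0.41908 kg/m³.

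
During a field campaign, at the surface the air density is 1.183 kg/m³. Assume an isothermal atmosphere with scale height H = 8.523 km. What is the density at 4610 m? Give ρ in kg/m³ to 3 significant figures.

ρ ≈ 0.689 kg/m³

In an isothermal atmosphere, density decays like pressure: ρ = ρ₀ exp(−z/H).
z/H = 4610.0/8523.0 = 0.54089; exp(−0.54089) = 0.58223.
ρ = 1.183 × 0.58223 = 0.68878 kg/m³.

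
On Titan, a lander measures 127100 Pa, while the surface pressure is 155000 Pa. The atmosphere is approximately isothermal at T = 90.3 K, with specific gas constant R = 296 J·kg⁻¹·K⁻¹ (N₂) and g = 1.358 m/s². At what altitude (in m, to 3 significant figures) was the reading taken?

Scale height: H = RT/g = 296 × 90.3 / 1.358 = 19682 m.
Invert the barometric formula: z = H ln(P₀/P).
P₀/P = 155000/127100 = 1.2195; ln(1.2195) = 0.19844.
z = 19682 × 0.19844 = 3905.7 m.

z ≈ 3910 m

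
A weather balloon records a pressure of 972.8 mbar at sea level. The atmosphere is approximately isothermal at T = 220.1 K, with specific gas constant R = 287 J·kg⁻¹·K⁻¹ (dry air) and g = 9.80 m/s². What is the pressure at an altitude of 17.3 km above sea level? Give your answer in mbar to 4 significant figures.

P ≈ 66.44 mbar

Scale height: H = RT/g = 287 × 220.1 / 9.80 = 6445.8 m.
Barometric formula: P = P₀ exp(−z/H).
z/H = 17300/6445.8 = 2.6839; exp(−2.6839) = 0.068296.
P = 972.8 × 0.068296 = 66.438 mbar.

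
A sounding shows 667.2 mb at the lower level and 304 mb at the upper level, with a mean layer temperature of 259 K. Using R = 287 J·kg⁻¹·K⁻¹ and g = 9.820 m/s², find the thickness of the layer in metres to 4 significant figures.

Hypsometric equation: Δz = (R T̄/g) ln(P₁/P₂).
R T̄/g = 287 × 259 / 9.820 = 7569.6 m.
ln(667.2/304) = ln(2.1947) = 0.78605.
Δz = 7569.6 × 0.78605 = 5950.1 m.

Δz ≈ 5950 m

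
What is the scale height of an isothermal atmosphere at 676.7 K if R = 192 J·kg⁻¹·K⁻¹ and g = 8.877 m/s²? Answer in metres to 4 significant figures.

The scale height of an isothermal atmosphere is H = RT/g.
H = 192 × 676.7 / 8.877 = 129930/8.877 = 14637 m.

H ≈ 14640 m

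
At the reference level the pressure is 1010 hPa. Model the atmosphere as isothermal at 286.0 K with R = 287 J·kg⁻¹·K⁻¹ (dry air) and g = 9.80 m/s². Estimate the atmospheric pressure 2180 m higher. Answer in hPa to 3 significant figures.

Scale height: H = RT/g = 287 × 286.0 / 9.80 = 8375.7 m.
Barometric formula: P = P₀ exp(−z/H).
z/H = 2180.0/8375.7 = 0.26028; exp(−0.26028) = 0.77084.
P = 1010 × 0.77084 = 778.55 hPa.

P ≈ 779 hPa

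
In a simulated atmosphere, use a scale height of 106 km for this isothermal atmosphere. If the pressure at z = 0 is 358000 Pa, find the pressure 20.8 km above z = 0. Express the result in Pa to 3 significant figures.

Barometric formula: P = P₀ exp(−z/H).
z/H = 20800/106000 = 0.19623; exp(−0.19623) = 0.82182.
P = 358000 × 0.82182 = 294210 Pa.

P ≈ 294000 Pa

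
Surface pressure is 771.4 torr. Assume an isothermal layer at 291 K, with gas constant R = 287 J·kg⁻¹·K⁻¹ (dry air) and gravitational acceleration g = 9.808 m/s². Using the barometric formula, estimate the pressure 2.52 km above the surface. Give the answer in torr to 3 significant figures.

Scale height: H = RT/g = 287 × 291 / 9.808 = 8515.2 m.
Barometric formula: P = P₀ exp(−z/H).
z/H = 2520.0/8515.2 = 0.29594; exp(−0.29594) = 0.74383.
P = 771.4 × 0.74383 = 573.79 torr.

P ≈ 574 torr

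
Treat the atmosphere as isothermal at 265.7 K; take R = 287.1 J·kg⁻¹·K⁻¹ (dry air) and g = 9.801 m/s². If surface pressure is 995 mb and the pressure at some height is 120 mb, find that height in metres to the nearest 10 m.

Scale height: H = RT/g = 287.1 × 265.7 / 9.801 = 7783.1 m.
Invert the barometric formula: z = H ln(P₀/P).
P₀/P = 995/120 = 8.2917; ln(8.2917) = 2.1153.
z = 7783.1 × 2.1153 = 16464 m.

z ≈ 16460 m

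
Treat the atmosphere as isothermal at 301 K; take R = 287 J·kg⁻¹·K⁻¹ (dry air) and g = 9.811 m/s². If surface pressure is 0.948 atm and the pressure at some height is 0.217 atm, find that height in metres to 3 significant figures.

Scale height: H = RT/g = 287 × 301 / 9.811 = 8805.1 m.
Invert the barometric formula: z = H ln(P₀/P).
P₀/P = 0.948/0.217 = 4.3687; ln(4.3687) = 1.4745.
z = 8805.1 × 1.4745 = 12983 m.

z ≈ 13000 m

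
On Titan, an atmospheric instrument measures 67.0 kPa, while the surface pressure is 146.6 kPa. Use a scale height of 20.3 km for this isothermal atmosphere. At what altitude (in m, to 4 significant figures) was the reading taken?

z ≈ 15900 m

Invert the barometric formula: z = H ln(P₀/P).
P₀/P = 146.6/67.0 = 2.1881; ln(2.1881) = 0.78303.
z = 20300 × 0.78303 = 15896 m.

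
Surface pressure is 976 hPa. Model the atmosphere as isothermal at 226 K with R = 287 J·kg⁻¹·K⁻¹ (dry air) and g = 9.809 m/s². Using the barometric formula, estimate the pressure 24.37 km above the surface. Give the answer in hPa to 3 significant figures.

Scale height: H = RT/g = 287 × 226 / 9.809 = 6612.5 m.
Barometric formula: P = P₀ exp(−z/H).
z/H = 24370/6612.5 = 3.6854; exp(−3.6854) = 0.025087.
P = 976 × 0.025087 = 24.485 hPa.

P ≈ 24.5 hPa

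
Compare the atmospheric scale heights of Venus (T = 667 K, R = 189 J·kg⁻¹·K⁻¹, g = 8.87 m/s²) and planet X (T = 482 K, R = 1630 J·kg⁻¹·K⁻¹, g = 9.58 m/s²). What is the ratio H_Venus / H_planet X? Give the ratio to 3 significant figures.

H = RT/g for each body.
H_Venus = 189 × 667 / 8.87 = 14212 m.
H_planet X = 1630 × 482 / 9.58 = 82010 m.
H_Venus/H_planet X = 14212/82010 = 0.17330.

H_Venus/H_planet X ≈ 0.173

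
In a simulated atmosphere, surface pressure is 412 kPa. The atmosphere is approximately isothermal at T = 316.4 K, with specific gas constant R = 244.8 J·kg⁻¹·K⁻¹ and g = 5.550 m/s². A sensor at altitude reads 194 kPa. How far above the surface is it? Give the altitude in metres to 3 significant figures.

Scale height: H = RT/g = 244.8 × 316.4 / 5.550 = 13956 m.
Invert the barometric formula: z = H ln(P₀/P).
P₀/P = 412/194 = 2.1237; ln(2.1237) = 0.75316.
z = 13956 × 0.75316 = 10511 m.

z ≈ 10500 m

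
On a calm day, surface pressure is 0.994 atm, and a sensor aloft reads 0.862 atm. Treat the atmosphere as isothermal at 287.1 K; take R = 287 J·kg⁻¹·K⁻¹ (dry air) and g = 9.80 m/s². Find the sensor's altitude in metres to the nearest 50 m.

Scale height: H = RT/g = 287 × 287.1 / 9.80 = 8407.9 m.
Invert the barometric formula: z = H ln(P₀/P).
P₀/P = 0.994/0.862 = 1.1531; ln(1.1531) = 0.14245.
z = 8407.9 × 0.14245 = 1197.7 m.

z ≈ 1200 m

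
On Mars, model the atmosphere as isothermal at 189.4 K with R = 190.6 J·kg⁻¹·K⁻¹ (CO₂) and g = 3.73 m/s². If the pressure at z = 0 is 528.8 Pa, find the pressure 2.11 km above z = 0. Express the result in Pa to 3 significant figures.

P ≈ 425 Pa

Scale height: H = RT/g = 190.6 × 189.4 / 3.73 = 9678.2 m.
Barometric formula: P = P₀ exp(−z/H).
z/H = 2110.0/9678.2 = 0.21802; exp(−0.21802) = 0.80411.
P = 528.8 × 0.80411 = 425.21 Pa.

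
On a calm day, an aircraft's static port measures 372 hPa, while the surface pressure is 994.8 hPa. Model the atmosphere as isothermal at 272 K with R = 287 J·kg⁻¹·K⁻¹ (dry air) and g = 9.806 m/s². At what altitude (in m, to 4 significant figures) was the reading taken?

z ≈ 7831 m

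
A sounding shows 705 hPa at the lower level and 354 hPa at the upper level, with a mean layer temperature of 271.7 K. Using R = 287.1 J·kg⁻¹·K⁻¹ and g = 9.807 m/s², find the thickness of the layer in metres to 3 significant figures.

Δz ≈ 5480 m

Hypsometric equation: Δz = (R T̄/g) ln(P₁/P₂).
R T̄/g = 287.1 × 271.7 / 9.807 = 7954.0 m.
ln(705/354) = ln(1.9915) = 0.68889.
Δz = 7954.0 × 0.68889 = 5479.4 m.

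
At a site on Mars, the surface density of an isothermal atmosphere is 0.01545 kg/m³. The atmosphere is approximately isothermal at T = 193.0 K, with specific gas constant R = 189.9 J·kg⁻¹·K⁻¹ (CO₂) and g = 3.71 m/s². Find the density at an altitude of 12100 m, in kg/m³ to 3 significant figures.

Scale height: H = RT/g = 189.9 × 193.0 / 3.71 = 9878.9 m.
In an isothermal atmosphere, density decays like pressure: ρ = ρ₀ exp(−z/H).
z/H = 12100/9878.9 = 1.2248; exp(−1.2248) = 0.29382.
ρ = 0.01545 × 0.29382 = 0.0045395 kg/m³.

ρ ≈ 0.00454 kg/m³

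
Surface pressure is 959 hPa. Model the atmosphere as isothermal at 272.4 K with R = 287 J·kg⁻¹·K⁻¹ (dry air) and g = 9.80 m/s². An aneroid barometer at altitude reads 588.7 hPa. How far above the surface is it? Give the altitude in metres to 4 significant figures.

z ≈ 3893 m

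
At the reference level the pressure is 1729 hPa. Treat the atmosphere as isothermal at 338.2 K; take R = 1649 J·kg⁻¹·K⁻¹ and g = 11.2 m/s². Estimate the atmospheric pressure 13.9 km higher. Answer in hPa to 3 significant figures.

Scale height: H = RT/g = 1649 × 338.2 / 11.2 = 49794 m.
Barometric formula: P = P₀ exp(−z/H).
z/H = 13900/49794 = 0.27915; exp(−0.27915) = 0.75643.
P = 1729 × 0.75643 = 1307.9 hPa.

P ≈ 1310 hPa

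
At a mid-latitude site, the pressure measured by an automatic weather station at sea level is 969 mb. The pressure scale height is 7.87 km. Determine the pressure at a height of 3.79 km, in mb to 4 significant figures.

Barometric formula: P = P₀ exp(−z/H).
z/H = 3790.0/7870.0 = 0.48158; exp(−0.48158) = 0.61781.
P = 969 × 0.61781 = 598.66 mb.

P ≈ 598.7 mb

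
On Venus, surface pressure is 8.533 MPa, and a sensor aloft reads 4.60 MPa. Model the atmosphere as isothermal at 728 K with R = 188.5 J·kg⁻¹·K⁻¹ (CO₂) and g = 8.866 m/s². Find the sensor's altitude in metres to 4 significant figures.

z ≈ 9564 m

Scale height: H = RT/g = 188.5 × 728 / 8.866 = 15478 m.
Invert the barometric formula: z = H ln(P₀/P).
P₀/P = 8.533/4.60 = 1.8550; ln(1.8550) = 0.61788.
z = 15478 × 0.61788 = 9563.5 m.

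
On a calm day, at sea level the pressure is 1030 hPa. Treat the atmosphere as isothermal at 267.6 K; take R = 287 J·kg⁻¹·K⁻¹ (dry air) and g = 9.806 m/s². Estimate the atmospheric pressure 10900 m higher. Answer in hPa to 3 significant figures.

P ≈ 256 hPa

Scale height: H = RT/g = 287 × 267.6 / 9.806 = 7832.1 m.
Barometric formula: P = P₀ exp(−z/H).
z/H = 10900/7832.1 = 1.3917; exp(−1.3917) = 0.24865.
P = 1030 × 0.24865 = 256.11 hPa.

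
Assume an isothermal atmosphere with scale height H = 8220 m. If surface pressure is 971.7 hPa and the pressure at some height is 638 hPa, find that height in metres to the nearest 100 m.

z ≈ 3500 m

Invert the barometric formula: z = H ln(P₀/P).
P₀/P = 971.7/638 = 1.5230; ln(1.5230) = 0.42068.
z = 8220.0 × 0.42068 = 3458.0 m.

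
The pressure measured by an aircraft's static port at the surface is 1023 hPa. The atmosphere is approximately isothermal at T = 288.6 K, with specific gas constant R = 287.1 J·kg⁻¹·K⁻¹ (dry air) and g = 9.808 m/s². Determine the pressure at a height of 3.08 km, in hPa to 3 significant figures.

Scale height: H = RT/g = 287.1 × 288.6 / 9.808 = 8447.9 m.
Barometric formula: P = P₀ exp(−z/H).
z/H = 3080.0/8447.9 = 0.36459; exp(−0.36459) = 0.69448.
P = 1023 × 0.69448 = 710.45 hPa.

P ≈ 710 hPa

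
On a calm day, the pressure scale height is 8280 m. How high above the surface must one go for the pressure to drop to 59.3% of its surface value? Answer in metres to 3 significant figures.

Set P/P₀ = exp(−z/H) = 0.593, so z = −H ln(0.593).
−ln(0.593) = 0.52256; z = 8280.0 × 0.52256 = 4326.8 m.

z ≈ 4330 m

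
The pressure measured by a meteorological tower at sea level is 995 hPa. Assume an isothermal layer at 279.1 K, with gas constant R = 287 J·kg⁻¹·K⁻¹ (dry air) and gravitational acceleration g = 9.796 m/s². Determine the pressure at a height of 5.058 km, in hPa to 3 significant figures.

Scale height: H = RT/g = 287 × 279.1 / 9.796 = 8177.0 m.
Barometric formula: P = P₀ exp(−z/H).
z/H = 5058.0/8177.0 = 0.61856; exp(−0.61856) = 0.53872.
P = 995 × 0.53872 = 536.03 hPa.

P ≈ 536 hPa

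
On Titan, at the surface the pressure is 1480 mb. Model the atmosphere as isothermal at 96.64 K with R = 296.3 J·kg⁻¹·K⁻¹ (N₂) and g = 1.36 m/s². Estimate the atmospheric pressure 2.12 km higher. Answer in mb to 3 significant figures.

P ≈ 1340 mb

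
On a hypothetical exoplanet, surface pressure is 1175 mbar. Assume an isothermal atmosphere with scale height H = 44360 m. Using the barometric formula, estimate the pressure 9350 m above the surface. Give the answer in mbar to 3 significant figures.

P ≈ 952 mbar

Barometric formula: P = P₀ exp(−z/H).
z/H = 9350.0/44360 = 0.21078; exp(−0.21078) = 0.80995.
P = 1175 × 0.80995 = 951.69 mbar.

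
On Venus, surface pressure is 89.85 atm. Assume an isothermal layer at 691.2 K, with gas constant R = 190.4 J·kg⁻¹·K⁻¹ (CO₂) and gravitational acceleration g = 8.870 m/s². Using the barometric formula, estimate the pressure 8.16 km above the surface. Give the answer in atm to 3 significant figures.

Scale height: H = RT/g = 190.4 × 691.2 / 8.870 = 14837 m.
Barometric formula: P = P₀ exp(−z/H).
z/H = 8160.0/14837 = 0.54998; exp(−0.54998) = 0.57696.
P = 89.85 × 0.57696 = 51.840 atm.

P ≈ 51.8 atm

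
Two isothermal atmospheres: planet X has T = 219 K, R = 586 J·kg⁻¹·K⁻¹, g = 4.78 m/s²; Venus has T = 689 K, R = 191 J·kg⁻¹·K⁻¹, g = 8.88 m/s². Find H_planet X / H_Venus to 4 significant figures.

H_planet X/H_Venus ≈ 1.812

H = RT/g for each body.
H_planet X = 586 × 219 / 4.78 = 26848 m.
H_Venus = 191 × 689 / 8.88 = 14820 m.
H_planet X/H_Venus = 26848/14820 = 1.8116.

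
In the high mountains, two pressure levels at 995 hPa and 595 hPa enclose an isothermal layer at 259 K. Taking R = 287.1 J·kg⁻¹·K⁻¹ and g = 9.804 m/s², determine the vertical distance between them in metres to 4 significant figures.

Hypsometric equation: Δz = (R T̄/g) ln(P₁/P₂).
R T̄/g = 287.1 × 259 / 9.804 = 7584.5 m.
ln(995/595) = ln(1.6723) = 0.51420.
Δz = 7584.5 × 0.51420 = 3899.9 m.

Δz ≈ 3900 m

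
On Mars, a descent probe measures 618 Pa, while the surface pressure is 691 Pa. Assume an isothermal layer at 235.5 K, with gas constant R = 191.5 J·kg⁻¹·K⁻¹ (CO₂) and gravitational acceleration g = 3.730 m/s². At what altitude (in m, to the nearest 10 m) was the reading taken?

Scale height: H = RT/g = 191.5 × 235.5 / 3.730 = 12091 m.
Invert the barometric formula: z = H ln(P₀/P).
P₀/P = 691/618 = 1.1181; ln(1.1181) = 0.11163.
z = 12091 × 0.11163 = 1349.7 m.

z ≈ 1350 m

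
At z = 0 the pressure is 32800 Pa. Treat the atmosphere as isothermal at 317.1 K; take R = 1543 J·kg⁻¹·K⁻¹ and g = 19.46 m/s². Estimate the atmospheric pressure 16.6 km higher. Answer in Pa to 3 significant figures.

P ≈ 16900 Pa

Scale height: H = RT/g = 1543 × 317.1 / 19.46 = 25143 m.
Barometric formula: P = P₀ exp(−z/H).
z/H = 16600/25143 = 0.66022; exp(−0.66022) = 0.51674.
P = 32800 × 0.51674 = 16949 Pa.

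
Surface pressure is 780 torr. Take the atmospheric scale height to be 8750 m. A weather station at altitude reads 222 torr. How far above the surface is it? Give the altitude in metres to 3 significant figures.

z ≈ 11000 m

Invert the barometric formula: z = H ln(P₀/P).
P₀/P = 780/222 = 3.5135; ln(3.5135) = 1.2566.
z = 8750.0 × 1.2566 = 10995 m.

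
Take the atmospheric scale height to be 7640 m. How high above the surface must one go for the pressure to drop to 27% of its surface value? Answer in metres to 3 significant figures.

z ≈ 10000 m

Set P/P₀ = exp(−z/H) = 0.27, so z = −H ln(0.27).
−ln(0.27) = 1.3093; z = 7640.0 × 1.3093 = 10003 m.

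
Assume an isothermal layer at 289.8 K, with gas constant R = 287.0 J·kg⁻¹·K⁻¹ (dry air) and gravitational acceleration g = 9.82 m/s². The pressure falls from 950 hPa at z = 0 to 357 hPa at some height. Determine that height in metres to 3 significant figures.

Scale height: H = RT/g = 287.0 × 289.8 / 9.82 = 8469.7 m.
Invert the barometric formula: z = H ln(P₀/P).
P₀/P = 950/357 = 2.6611; ln(2.6611) = 0.97874.
z = 8469.7 × 0.97874 = 8289.6 m.

z ≈ 8290 m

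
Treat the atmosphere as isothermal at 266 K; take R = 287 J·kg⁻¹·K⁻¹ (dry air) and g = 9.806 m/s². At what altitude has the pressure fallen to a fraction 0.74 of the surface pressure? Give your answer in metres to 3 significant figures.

z ≈ 2340 m

Scale height: H = RT/g = 287 × 266 / 9.806 = 7785.2 m.
Set P/P₀ = exp(−z/H) = 0.74, so z = −H ln(0.74).
−ln(0.74) = 0.30111; z = 7785.2 × 0.30111 = 2344.2 m.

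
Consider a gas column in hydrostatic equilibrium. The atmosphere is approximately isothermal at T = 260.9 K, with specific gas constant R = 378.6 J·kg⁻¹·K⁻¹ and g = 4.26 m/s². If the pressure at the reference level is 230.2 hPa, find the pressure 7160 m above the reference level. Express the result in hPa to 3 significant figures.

P ≈ 169 hPa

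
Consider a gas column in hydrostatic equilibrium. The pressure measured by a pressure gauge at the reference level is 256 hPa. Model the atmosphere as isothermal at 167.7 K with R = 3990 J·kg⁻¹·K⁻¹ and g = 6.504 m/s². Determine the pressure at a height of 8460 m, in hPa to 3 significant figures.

P ≈ 236 hPa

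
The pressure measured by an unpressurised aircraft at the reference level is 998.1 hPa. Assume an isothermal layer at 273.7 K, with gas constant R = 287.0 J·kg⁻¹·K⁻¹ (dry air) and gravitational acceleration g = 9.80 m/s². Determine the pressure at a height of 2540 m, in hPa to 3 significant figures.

Scale height: H = RT/g = 287.0 × 273.7 / 9.80 = 8015.5 m.
Barometric formula: P = P₀ exp(−z/H).
z/H = 2540.0/8015.5 = 0.31689; exp(−0.31689) = 0.72841.
P = 998.1 × 0.72841 = 727.03 hPa.

P ≈ 727 hPa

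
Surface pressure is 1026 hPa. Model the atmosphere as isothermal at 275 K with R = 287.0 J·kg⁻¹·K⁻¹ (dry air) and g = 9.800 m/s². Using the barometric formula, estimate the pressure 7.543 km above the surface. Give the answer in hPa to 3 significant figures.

Scale height: H = RT/g = 287.0 × 275 / 9.800 = 8053.6 m.
Barometric formula: P = P₀ exp(−z/H).
z/H = 7543.0/8053.6 = 0.93660; exp(−0.93660) = 0.39196.
P = 1026 × 0.39196 = 402.15 hPa.

P ≈ 402 hPa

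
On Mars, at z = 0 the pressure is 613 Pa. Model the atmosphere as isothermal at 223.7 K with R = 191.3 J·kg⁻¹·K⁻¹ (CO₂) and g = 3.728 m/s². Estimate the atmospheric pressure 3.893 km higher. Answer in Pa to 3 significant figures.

P ≈ 437 Pa

Scale height: H = RT/g = 191.3 × 223.7 / 3.728 = 11479 m.
Barometric formula: P = P₀ exp(−z/H).
z/H = 3893.0/11479 = 0.33914; exp(−0.33914) = 0.71238.
P = 613 × 0.71238 = 436.69 Pa.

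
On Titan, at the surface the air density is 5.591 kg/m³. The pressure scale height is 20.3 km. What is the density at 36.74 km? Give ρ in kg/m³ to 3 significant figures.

In an isothermal atmosphere, density decays like pressure: ρ = ρ₀ exp(−z/H).
z/H = 36740/20300 = 1.8099; exp(−1.8099) = 0.16367.
ρ = 5.591 × 0.16367 = 0.91508 kg/m³.

ρ ≈ 0.915 kg/m³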